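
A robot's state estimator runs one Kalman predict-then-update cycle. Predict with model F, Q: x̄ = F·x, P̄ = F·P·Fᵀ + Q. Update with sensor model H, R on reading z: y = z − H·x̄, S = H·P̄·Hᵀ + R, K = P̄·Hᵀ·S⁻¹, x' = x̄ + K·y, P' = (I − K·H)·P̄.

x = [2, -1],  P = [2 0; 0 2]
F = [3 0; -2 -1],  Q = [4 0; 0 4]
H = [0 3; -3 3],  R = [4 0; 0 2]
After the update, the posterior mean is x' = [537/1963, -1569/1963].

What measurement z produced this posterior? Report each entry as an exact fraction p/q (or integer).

z = [-3, -3]

x̄ = F·x = [6, -3]
P̄ = F·P·Fᵀ + Q = [22 -12; -12 14]
S = H·P̄·Hᵀ + R = [130 234; 234 542]
K = P̄·Hᵀ·S⁻¹ = [1089/3926 -93/302; 564/1963 3/151]
x' − x̄ = [-11241/1963, 4320/1963] = K·y
y = (KᵀK)⁻¹·Kᵀ·(x' − x̄) = [6, 24]
z = y + H·x̄ = [6, 24] + [-9, -27] = [-3, -3]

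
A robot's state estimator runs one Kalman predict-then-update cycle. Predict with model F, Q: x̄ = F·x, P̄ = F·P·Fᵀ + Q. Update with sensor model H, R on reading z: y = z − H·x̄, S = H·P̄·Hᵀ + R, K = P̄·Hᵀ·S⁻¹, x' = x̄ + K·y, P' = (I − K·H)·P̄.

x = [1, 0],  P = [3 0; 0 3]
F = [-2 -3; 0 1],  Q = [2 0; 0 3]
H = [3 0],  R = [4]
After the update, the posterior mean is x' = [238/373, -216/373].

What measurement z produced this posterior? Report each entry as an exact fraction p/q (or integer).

x̄ = F·x = [-2, 0]
P̄ = F·P·Fᵀ + Q = [41 -9; -9 6]
S = H·P̄·Hᵀ + R = [373]
K = P̄·Hᵀ·S⁻¹ = [123/373; -27/373]
x' − x̄ = [984/373, -216/373] = K·y
y = (KᵀK)⁻¹·Kᵀ·(x' − x̄) = [8]
z = y + H·x̄ = [8] + [-6] = [2]

z = [2]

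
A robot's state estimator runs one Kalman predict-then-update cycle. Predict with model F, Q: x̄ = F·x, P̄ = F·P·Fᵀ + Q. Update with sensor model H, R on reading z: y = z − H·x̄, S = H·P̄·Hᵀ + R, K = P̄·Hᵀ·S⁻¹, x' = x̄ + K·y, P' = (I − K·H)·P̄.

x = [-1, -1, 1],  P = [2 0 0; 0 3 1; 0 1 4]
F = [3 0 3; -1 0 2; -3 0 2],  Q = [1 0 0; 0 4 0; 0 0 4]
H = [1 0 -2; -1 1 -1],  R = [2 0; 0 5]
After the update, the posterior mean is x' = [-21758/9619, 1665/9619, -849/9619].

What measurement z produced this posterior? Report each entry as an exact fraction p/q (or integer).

x̄ = F·x = [0, 3, 5]
P̄ = F·P·Fᵀ + Q = [55 18 6; 18 22 22; 6 22 38]
S = H·P̄·Hᵀ + R = [185 1; 1 52]
K = P̄·Hᵀ·S⁻¹ = [2279/9619 -7998/9619; -1334/9619 -3304/9619; -3618/9619 -4000/9619]
x' − x̄ = [-21758/9619, -27192/9619, -48944/9619] = K·y
y = (KᵀK)⁻¹·Kᵀ·(x' − x̄) = [8, 5]
z = y + H·x̄ = [8, 5] + [-10, -2] = [-2, 3]

z = [-2, 3]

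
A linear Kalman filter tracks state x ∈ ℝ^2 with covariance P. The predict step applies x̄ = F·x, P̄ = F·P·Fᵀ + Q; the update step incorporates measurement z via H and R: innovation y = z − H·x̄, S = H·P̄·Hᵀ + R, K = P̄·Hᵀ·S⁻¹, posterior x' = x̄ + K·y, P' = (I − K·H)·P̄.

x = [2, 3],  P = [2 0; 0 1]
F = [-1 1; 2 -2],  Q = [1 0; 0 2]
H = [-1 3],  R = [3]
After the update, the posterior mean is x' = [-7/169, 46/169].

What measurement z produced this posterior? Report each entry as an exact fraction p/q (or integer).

x̄ = F·x = [1, -2]
P̄ = F·P·Fᵀ + Q = [4 -6; -6 14]
S = H·P̄·Hᵀ + R = [169]
K = P̄·Hᵀ·S⁻¹ = [-22/169; 48/169]
x' − x̄ = [-176/169, 384/169] = K·y
y = (KᵀK)⁻¹·Kᵀ·(x' − x̄) = [8]
z = y + H·x̄ = [8] + [-7] = [1]

z = [1]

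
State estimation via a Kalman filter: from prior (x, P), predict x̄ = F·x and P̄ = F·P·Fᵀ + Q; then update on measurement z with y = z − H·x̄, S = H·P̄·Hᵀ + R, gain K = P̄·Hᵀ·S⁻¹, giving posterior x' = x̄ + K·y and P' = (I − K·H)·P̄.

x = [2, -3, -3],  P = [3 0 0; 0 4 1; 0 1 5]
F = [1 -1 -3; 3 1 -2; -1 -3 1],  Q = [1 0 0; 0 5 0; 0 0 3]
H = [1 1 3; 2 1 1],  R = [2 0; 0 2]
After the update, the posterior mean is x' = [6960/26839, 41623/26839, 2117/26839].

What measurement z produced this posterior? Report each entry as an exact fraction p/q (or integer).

x̄ = F·x = [14, 9, 4]
P̄ = F·P·Fᵀ + Q = [59 34 2; 34 52 -24; 2 -24 41]
S = H·P̄·Hᵀ + R = [418 313; 313 427]
K = P̄·Hᵀ·S⁻¹ = [-5929/80517 33385/80517; -24070/80517 35746/80517; 36554/80517 -22835/80517]
x' − x̄ = [-368786/26839, -199928/26839, -105239/26839] = K·y
y = (KᵀK)⁻¹·Kᵀ·(x' − x̄) = [-33, -39]
z = y + H·x̄ = [-33, -39] + [35, 41] = [2, 2]

z = [2, 2]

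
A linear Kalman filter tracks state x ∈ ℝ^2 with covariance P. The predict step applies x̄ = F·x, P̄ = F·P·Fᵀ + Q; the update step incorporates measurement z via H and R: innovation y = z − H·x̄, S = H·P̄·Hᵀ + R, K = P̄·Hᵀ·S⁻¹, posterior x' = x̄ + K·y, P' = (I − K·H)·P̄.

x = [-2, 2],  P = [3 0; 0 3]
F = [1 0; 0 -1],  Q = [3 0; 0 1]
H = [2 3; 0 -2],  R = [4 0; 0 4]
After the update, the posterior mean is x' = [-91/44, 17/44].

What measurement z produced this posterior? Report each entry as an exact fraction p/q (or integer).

z = [-3, -2]

x̄ = F·x = [-2, -2]
P̄ = F·P·Fᵀ + Q = [6 0; 0 4]
S = H·P̄·Hᵀ + R = [64 -24; -24 20]
K = P̄·Hᵀ·S⁻¹ = [15/44 9/22; 3/44 -7/22]
x' − x̄ = [-3/44, 105/44] = K·y
y = (KᵀK)⁻¹·Kᵀ·(x' − x̄) = [7, -6]
z = y + H·x̄ = [7, -6] + [-10, 4] = [-3, -2]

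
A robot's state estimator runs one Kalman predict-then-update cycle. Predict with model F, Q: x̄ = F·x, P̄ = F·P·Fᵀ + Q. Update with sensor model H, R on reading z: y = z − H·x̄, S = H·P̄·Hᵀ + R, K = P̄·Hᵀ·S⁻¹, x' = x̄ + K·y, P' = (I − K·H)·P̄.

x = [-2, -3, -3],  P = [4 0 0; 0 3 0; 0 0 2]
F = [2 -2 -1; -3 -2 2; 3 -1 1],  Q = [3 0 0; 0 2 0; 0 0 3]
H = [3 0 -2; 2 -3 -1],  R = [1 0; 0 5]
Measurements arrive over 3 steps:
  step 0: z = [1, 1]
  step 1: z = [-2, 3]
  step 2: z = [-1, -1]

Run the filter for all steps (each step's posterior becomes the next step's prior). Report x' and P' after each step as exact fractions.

step 0: x' = [-16471/13407, -3842/13407, -32788/13407], P' = [350501/26814 27406/13407 261188/13407; 27406/13407 12014/13407 39730/13407; 261188/13407 39730/13407 392576/13407]
step 1: x' = [689548653/1005474334, -613546386/502737167, 1015856085/502737167], P' = [5665427229/1005474334 987368311/1005474334 4248648220/502737167; 987368311/1005474334 703856445/1005474334 1403078267/1005474334; 4248648220/502737167 1403078267/1005474334 12995136739/1005474334]
step 2: x' = [37500422479069/23341631490439, 19362061218756/23341631490439, 67011693047004/23341631490439], P' = [118291584562540/23341631490439 41164769640005/46683262980878 354348834043915/46683262980878; 41164769640005/46683262980878 63577110109639/93366525961756 116129581053793/93366525961756; 354348834043915/46683262980878 116129581053793/93366525961756 1084692720646571/93366525961756]

step 0: x̄ = F·x = [5, 6, -6]
step 0: P̄ = F·P·Fᵀ + Q = [33 -16 28; -16 58 -26; 28 -26 44]
step 0: y = z − H·x̄ = [-26, 3]
step 0: S = H·P̄·Hᵀ + R = [138 78; 78 627]
step 0: K = P̄·Hᵀ·S⁻¹ = [6751/26814 473/4469; 2758/13407 -4192/13407; -1588/13407 2122/13407]
step 0: x' = x̄ + K·y = [-16471/13407, -3842/13407, -32788/13407]
step 0: P' = (I − K·H)·P̄ = [350501/26814 27406/13407 261188/13407; 27406/13407 12014/13407 39730/13407; 261188/13407 39730/13407 392576/13407]
step 1: x̄ = F·x = [2510/4469, -8479/13407, -78359/13407]
step 1: P̄ = F·P·Fᵀ + Q = [76775/13407 5023/4469 54263/4469; 5023/4469 198409/26814 -451297/26814; 54263/4469 -451297/26814 6690595/26814]
step 1: y = z − H·x̄ = [-206122/13407, -78635/13407]
step 1: S = H·P̄·Hᵀ + R = [12132104/13407 4522210/13407; 4522210/13407 2426398/13407]
step 1: K = P̄·Hᵀ·S⁻¹ = [1688807/1005474334 -25709383/1005474334; 155948399/1005474334 -153991098/502737167; -249192079/502737167 -20977866/502737167]
step 1: x' = x̄ + K·y = [689548653/1005474334, -613546386/502737167, 1015856085/502737167]
step 1: P' = (I − K·H)·P̄ = [5665427229/1005474334 987368311/1005474334 4248648220/502737167; 987368311/1005474334 703856445/1005474334 1403078267/1005474334; 4248648220/502737167 1403078267/1005474334 12995136739/1005474334]
step 2: x̄ = F·x = [900785340/502737167, 4448963925/1005474334, 5327450901/1005474334]
step 2: P̄ = F·P·Fᵀ + Q = [5212875257/1005474334 741122048/502737167 2302909165/502737167; 741122048/502737167 6452002781/1005474334 -3336693687/502737167; 2302909165/502737167 -3336693687/502737167 109957673487/1005474334]
step 2: y = z − H·x̄ = [2122357714/502737167, 7032863491/502737167]
step 2: S = H·P̄·Hᵀ + R = [432482225635/1005474334 82785674549/502737167; 82785674549/502737167 58827022249/502737167]
step 2: K = P̄·Hᵀ·S⁻¹ = [525919643705/23341631490439 -467680471377/23341631490439; 3682363933111/23341631490439 -14220183282269/46683262980878; -10823109257413/23341631490439 -1568612763229/46683262980878]
step 2: x' = x̄ + K·y = [37500422479069/23341631490439, 19362061218756/23341631490439, 67011693047004/23341631490439]
step 2: P' = (I − K·H)·P̄ = [118291584562540/23341631490439 41164769640005/46683262980878 354348834043915/46683262980878; 41164769640005/46683262980878 63577110109639/93366525961756 116129581053793/93366525961756; 354348834043915/46683262980878 116129581053793/93366525961756 1084692720646571/93366525961756]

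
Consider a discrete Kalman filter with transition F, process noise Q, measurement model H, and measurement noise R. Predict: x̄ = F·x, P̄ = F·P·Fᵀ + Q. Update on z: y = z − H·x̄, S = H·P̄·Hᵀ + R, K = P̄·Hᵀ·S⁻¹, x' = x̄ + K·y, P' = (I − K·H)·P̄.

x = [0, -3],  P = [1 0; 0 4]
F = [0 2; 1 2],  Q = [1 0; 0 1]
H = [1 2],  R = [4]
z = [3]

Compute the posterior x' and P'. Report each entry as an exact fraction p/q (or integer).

x̄ = F·x = [-6, -6]
P̄ = F·P·Fᵀ + Q = [17 16; 16 18]
y = z − H·x̄ = [21]
S = H·P̄·Hᵀ + R = [157]
K = P̄·Hᵀ·S⁻¹ = [49/157; 52/157]
x' = x̄ + K·y = [87/157, 150/157]
P' = (I − K·H)·P̄ = [268/157 -36/157; -36/157 122/157]

x' = [87/157, 150/157]
P' = [268/157 -36/157; -36/157 122/157]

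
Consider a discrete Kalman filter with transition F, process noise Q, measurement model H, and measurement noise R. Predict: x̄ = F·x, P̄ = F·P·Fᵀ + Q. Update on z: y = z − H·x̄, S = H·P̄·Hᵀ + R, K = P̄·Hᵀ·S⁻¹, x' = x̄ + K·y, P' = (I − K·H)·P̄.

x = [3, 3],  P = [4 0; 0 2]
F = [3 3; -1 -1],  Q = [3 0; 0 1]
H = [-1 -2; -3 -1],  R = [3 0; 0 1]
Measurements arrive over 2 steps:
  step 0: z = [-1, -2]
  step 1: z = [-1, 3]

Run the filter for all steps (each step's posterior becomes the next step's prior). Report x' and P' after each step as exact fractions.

step 0: x' = [2442/3127, -631/3127], P' = [696/3127 -879/3127; -879/3127 2121/3127]
step 1: x' = [-225699/210110, 9973/21011], P' = [211359/1050550 -25251/105055; -25251/105055 12621/21011]

step 0: x̄ = F·x = [18, -6]
step 0: P̄ = F·P·Fᵀ + Q = [57 -18; -18 7]
step 0: y = z − H·x̄ = [5, 46]
step 0: S = H·P̄·Hᵀ + R = [16 59; 59 413]
step 0: K = P̄·Hᵀ·S⁻¹ = [6/53 -1209/3127; -19/53 516/3127]
step 0: x' = x̄ + K·y = [2442/3127, -631/3127]
step 0: P' = (I − K·H)·P̄ = [696/3127 -879/3127; -879/3127 2121/3127]
step 1: x̄ = F·x = [5433/3127, -1811/3127]
step 1: P̄ = F·P·Fᵀ + Q = [18912/3127 -3177/3127; -3177/3127 4186/3127]
step 1: y = z − H·x̄ = [-1316/3127, 23869/3127]
step 1: S = H·P̄·Hᵀ + R = [32329/3127 42869/3127; 42869/3127 158459/3127]
step 1: K = P̄·Hᵀ·S⁻¹ = [97887/1050550 -381567/1050550; -33653/105055 12648/105055]
step 1: x' = x̄ + K·y = [-225699/210110, 9973/21011]
step 1: P' = (I − K·H)·P̄ = [211359/1050550 -25251/105055; -25251/105055 12621/21011]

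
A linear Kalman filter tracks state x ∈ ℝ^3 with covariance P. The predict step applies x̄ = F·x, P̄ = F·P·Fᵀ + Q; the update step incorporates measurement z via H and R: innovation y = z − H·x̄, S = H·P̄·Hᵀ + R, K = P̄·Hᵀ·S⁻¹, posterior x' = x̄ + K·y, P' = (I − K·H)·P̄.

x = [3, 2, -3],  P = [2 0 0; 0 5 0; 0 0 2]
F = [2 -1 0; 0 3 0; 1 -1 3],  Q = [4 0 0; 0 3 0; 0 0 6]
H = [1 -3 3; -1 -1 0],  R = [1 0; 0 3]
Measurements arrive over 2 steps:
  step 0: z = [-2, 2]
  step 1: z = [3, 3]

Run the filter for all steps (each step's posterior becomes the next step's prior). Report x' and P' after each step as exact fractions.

step 0: x̄ = F·x = [4, 6, -8]
step 0: P̄ = F·P·Fᵀ + Q = [17 -15 9; -15 48 -15; 9 -15 31]
step 0: y = z − H·x̄ = [36, 12]
step 0: S = H·P̄·Hᵀ + R = [1143 115; 115 38]
step 0: K = P̄·Hᵀ·S⁻¹ = [3612/30209 -12521/30209; -3957/30209 -14259/30209; 288/1777 -591/1777]
step 0: x' = x̄ + K·y = [100616/30209, -132306/30209, -10940/1777]
step 0: P' = (I − K·H)·P̄ = [167043/30209 -129480/30209 -10821/1777; -129480/30209 172257/30209 12594/1777; -10821/1777 12594/1777 16297/1777]
step 1: x̄ = F·x = [333538/30209, -396918/30209, -325018/30209]
step 1: P̄ = F·P·Fᵀ + Q = [1479185/30209 -1293651/30209 -851253/30209; -1293651/30209 1640940/30209 1021671/30209; -851253/30209 1021671/30209 884625/30209]
step 1: y = z − H·x̄ = [-458611/30209, 27247/30209]
step 1: S = H·P̄·Hᵀ + R = [8503789/30209 345079/30209; 345079/30209 623450/30209]
step 1: K = P̄·Hᵀ·S⁻¹ = [60037104/171558401 -12040709/24508343; -61072341/171558401 -8823153/24508343; -24106392/171558401 -4793151/24508343]
step 1: x' = x̄ + K·y = [906718437/171558401, -1382667456/171558401, -1510089865/171558401]
step 1: P' = (I − K·H)·P̄ = [2305340103/171558401 -2052485214/171558401 -2800919547/171558401; -2052485214/171558401 2237771427/171558401 2901575718/171558401; -2800919547/171558401 2901575718/171558401 3827180103/171558401]

step 0: x' = [100616/30209, -132306/30209, -10940/1777], P' = [167043/30209 -129480/30209 -10821/1777; -129480/30209 172257/30209 12594/1777; -10821/1777 12594/1777 16297/1777]
step 1: x' = [906718437/171558401, -1382667456/171558401, -1510089865/171558401], P' = [2305340103/171558401 -2052485214/171558401 -2800919547/171558401; -2052485214/171558401 2237771427/171558401 2901575718/171558401; -2800919547/171558401 2901575718/171558401 3827180103/171558401]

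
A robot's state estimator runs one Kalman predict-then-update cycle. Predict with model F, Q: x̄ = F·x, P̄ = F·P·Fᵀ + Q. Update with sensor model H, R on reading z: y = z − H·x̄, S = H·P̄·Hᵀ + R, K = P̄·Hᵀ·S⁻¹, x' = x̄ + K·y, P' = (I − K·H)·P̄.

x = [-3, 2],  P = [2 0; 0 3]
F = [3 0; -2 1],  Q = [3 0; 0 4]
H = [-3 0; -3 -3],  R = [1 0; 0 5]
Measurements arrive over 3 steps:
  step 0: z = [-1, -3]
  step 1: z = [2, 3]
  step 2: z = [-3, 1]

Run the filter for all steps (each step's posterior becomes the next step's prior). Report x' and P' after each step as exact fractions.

step 0: x' = [4077/14909, 12712/14909], P' = [1644/14909 -1599/14909; -1599/14909 9309/14909]
step 1: x' = [-18637173/29085172, -7596709/29085172], P' = [3111285/29085172 -2886975/29085172; -2886975/29085172 17291605/29085172]
step 2: x' = [25048240479/27905510065, -60169061903/55811020130], P' = [2983420443/27905510065 -2763599328/27905510065; -2763599328/27905510065 33131459551/55811020130]

step 0: x̄ = F·x = [-9, 8]
step 0: P̄ = F·P·Fᵀ + Q = [21 -12; -12 15]
step 0: y = z − H·x̄ = [-28, -6]
step 0: S = H·P̄·Hᵀ + R = [190 81; 81 113]
step 0: K = P̄·Hᵀ·S⁻¹ = [-4932/14909 -27/14909; 4797/14909 -4626/14909]
step 0: x' = x̄ + K·y = [4077/14909, 12712/14909]
step 0: P' = (I − K·H)·P̄ = [1644/14909 -1599/14909; -1599/14909 9309/14909]
step 1: x̄ = F·x = [12231/14909, 4558/14909]
step 1: P̄ = F·P·Fᵀ + Q = [59523/14909 -14661/14909; -14661/14909 81917/14909]
step 1: y = z − H·x̄ = [66511/14909, 95094/14909]
step 1: S = H·P̄·Hᵀ + R = [550616/14909 403758/14909; 403758/14909 1083607/14909]
step 1: K = P̄·Hᵀ·S⁻¹ = [-9333855/29085172 -67293/14542586; 8660925/29085172 -4321389/14542586]
step 1: x' = x̄ + K·y = [-18637173/29085172, -7596709/29085172]
step 1: P' = (I − K·H)·P̄ = [3111285/29085172 -2886975/29085172; -2886975/29085172 17291605/29085172]
step 2: x̄ = F·x = [-55911519/29085172, 29677637/29085172]
step 2: P̄ = F·P·Fᵀ + Q = [115257081/29085172 -27328635/29085172; -27328635/29085172 157625333/29085172]
step 2: y = z − H·x̄ = [-254990073/29085172, -24808237/14542586]
step 2: S = H·P̄·Hᵀ + R = [1066398901/29085172 395678007/14542586; 395678007/14542586 527363039/7271293]
step 2: K = P̄·Hᵀ·S⁻¹ = [-8950261329/27905510065 -131892669/27905510065; 8290797984/27905510065 -16562556537/55811020130]
step 2: x' = x̄ + K·y = [25048240479/27905510065, -60169061903/55811020130]
step 2: P' = (I − K·H)·P̄ = [2983420443/27905510065 -2763599328/27905510065; -2763599328/27905510065 33131459551/55811020130]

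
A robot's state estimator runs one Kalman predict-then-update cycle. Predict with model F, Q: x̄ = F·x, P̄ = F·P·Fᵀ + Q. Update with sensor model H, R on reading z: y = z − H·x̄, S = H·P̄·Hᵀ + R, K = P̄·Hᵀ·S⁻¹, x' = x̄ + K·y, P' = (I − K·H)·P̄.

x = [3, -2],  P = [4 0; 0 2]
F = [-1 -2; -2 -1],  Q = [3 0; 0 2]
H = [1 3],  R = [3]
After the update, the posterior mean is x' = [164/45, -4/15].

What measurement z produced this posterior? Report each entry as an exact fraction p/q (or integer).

x̄ = F·x = [1, -4]
P̄ = F·P·Fᵀ + Q = [15 12; 12 20]
S = H·P̄·Hᵀ + R = [270]
K = P̄·Hᵀ·S⁻¹ = [17/90; 4/15]
x' − x̄ = [119/45, 56/15] = K·y
y = (KᵀK)⁻¹·Kᵀ·(x' − x̄) = [14]
z = y + H·x̄ = [14] + [-11] = [3]

z = [3]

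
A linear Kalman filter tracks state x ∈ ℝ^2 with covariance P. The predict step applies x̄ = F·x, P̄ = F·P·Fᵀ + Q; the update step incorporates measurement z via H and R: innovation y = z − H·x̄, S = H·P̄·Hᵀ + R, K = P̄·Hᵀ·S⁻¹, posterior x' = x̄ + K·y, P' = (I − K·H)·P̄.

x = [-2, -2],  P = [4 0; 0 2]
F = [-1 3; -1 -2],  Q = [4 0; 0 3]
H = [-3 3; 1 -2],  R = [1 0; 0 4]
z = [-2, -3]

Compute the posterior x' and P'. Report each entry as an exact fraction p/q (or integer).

x̄ = F·x = [-4, 6]
P̄ = F·P·Fᵀ + Q = [26 -8; -8 15]
y = z − H·x̄ = [-32, 13]
S = H·P̄·Hᵀ + R = [514 -240; -240 122]
K = P̄·Hᵀ·S⁻¹ = [-591/1277 -723/1277; -351/2554 -743/1277]
x' = x̄ + K·y = [4405/1277, 3619/1277]
P' = (I − K·H)·P̄ = [3286/1277 3089/1277; 3089/1277 6061/2554]

x' = [4405/1277, 3619/1277]
P' = [3286/1277 3089/1277; 3089/1277 6061/2554]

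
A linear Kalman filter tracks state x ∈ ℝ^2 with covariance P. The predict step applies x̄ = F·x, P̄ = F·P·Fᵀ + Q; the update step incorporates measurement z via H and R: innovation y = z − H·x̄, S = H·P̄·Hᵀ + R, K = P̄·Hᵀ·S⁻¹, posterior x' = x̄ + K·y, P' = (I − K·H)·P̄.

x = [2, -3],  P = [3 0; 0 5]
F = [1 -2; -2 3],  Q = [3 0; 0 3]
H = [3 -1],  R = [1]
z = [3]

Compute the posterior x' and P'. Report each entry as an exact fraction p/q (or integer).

x' = [212/511, -133/73]
P' = [290/511 108/73; 108/73 348/73]

x̄ = F·x = [8, -13]
P̄ = F·P·Fᵀ + Q = [26 -36; -36 60]
y = z − H·x̄ = [-34]
S = H·P̄·Hᵀ + R = [511]
K = P̄·Hᵀ·S⁻¹ = [114/511; -24/73]
x' = x̄ + K·y = [212/511, -133/73]
P' = (I − K·H)·P̄ = [290/511 108/73; 108/73 348/73]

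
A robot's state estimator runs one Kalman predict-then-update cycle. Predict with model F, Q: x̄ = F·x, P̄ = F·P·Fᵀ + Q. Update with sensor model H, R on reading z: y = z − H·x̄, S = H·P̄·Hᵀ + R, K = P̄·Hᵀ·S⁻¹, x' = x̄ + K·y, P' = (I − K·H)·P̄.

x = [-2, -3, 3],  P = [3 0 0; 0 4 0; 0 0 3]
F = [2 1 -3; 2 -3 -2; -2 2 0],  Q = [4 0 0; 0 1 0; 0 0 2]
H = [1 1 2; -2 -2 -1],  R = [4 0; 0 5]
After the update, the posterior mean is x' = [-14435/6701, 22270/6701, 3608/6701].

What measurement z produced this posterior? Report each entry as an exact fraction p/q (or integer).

x̄ = F·x = [-16, -1, -2]
P̄ = F·P·Fᵀ + Q = [47 18 -4; 18 61 -36; -4 -36 30]
S = H·P̄·Hᵀ + R = [108 -148; -148 451]
K = P̄·Hᵀ·S⁻¹ = [7059/26804 -1293/6701; -14899/26804 -3035/6701; 4105/6701 2090/6701]
x' − x̄ = [92781/6701, 28971/6701, 17010/6701] = K·y
y = (KᵀK)⁻¹·Kᵀ·(x' − x̄) = [24, -39]
z = y + H·x̄ = [24, -39] + [-21, 36] = [3, -3]

z = [3, -3]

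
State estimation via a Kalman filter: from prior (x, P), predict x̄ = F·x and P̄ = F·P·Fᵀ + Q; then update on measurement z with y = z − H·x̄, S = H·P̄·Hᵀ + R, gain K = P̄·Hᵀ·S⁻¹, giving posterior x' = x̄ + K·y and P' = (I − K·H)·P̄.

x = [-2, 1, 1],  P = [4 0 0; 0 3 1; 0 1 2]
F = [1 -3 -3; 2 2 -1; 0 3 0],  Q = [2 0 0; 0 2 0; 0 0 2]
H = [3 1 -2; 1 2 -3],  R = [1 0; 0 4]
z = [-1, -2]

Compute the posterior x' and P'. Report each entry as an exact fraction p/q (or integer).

x̄ = F·x = [-8, -3, 3]
P̄ = F·P·Fᵀ + Q = [69 -7 -36; -7 28 15; -36 15 29]
y = z − H·x̄ = [32, 21]
S = H·P̄·Hᵀ + R = [1096 679; 679 454]
K = P̄·Hᵀ·S⁻¹ = [12811/36543 -6040/36543; -4386/12181 6667/12181; -5407/36543 601/36543]
x' = x̄ + K·y = [-9232/36543, -36888/12181, -50774/36543]
P' = (I − K·H)·P̄ = [21395/36543 21004/12181 57193/36543; 21004/12181 213522/12181 140460/12181; 57193/36543 140460/12181 299183/36543]

x' = [-9232/36543, -36888/12181, -50774/36543]
P' = [21395/36543 21004/12181 57193/36543; 21004/12181 213522/12181 140460/12181; 57193/36543 140460/12181 299183/36543]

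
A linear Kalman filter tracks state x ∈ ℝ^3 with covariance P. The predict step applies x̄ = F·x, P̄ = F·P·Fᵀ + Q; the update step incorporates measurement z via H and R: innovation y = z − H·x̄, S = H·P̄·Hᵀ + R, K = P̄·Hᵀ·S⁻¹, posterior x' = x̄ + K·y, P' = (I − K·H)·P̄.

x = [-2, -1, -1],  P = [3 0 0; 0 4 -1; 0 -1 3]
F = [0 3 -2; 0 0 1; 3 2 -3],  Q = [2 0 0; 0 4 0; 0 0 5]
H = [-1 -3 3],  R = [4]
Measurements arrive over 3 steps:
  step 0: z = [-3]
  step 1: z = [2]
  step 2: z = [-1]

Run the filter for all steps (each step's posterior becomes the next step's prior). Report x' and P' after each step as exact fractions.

step 0: x̄ = F·x = [-1, -1, -5]
step 0: P̄ = F·P·Fᵀ + Q = [62 -9 55; -9 7 -11; 55 -11 87]
step 0: y = z − H·x̄ = [8]
step 0: S = H·P̄·Hᵀ + R = [726]
step 0: K = P̄·Hᵀ·S⁻¹ = [65/363; -15/242; 239/726]
step 0: x' = x̄ + K·y = [157/363, -181/121, -859/363]
step 0: P' = (I − K·H)·P̄ = [14056/363 -114/121 4430/363; -114/121 1019/242 923/242; 4430/363 923/242 6041/726]
step 1: x̄ = F·x = [89/363, -859/363, 654/121]
step 1: P̄ = F·P·Fᵀ + Q = [19901/726 -3775/726 -13575/242; -3775/726 8945/726 4665/242; -13575/242 4665/242 40773/242]
step 1: y = z − H·x̄ = [-7648/363]
step 1: S = H·P̄·Hᵀ + R = [1173971/726]
step 1: K = P̄·Hᵀ·S⁻¹ = [-130751/1173971; 18925/1173971; 365697/1173971]
step 1: x' = x̄ + K·y = [3042609/1173971, -3176803/1173971, -1359558/1173971]
step 1: P' = (I − K·H)·P̄ = [8632745/1173971 -2695975/1173971 7272/1173971; -2695975/1173971 13971095/1173971 13097670/1173971; 7272/1173971 13097670/1173971 13587690/1173971]
step 2: x̄ = F·x = [-6811293/1173971, -1359558/1173971, 6852895/1173971]
step 2: P̄ = F·P·Fᵀ + Q = [25266517/1173971 12117630/1173971 -29224407/1173971; 12117630/1173971 18283574/1173971 -14545914/1173971; -29224407/1173971 -14545914/1173971 72083514/1173971]
step 2: y = z − H·x̄ = [-32622623/1173971]
step 2: S = H·P̄·Hᵀ + R = [1353144867/1173971]
step 2: K = P̄·Hᵀ·S⁻¹ = [-149292628/1353144867; -36868698/451048289; 96370897/451048289]
step 2: x' = x̄ + K·y = [-3702262697/1353144867, 502165152/451048289, -45047856/451048289]
step 2: P' = (I − K·H)·P̄ = [10137362005/1353144867 -32870094/451048289 1027151183/451048289; -32870094/451048289 3551086094/451048289 3490971132/451048289; 1027151183/451048289 3490971132/451048289 3961849389/451048289]

step 0: x' = [157/363, -181/121, -859/363], P' = [14056/363 -114/121 4430/363; -114/121 1019/242 923/242; 4430/363 923/242 6041/726]
step 1: x' = [3042609/1173971, -3176803/1173971, -1359558/1173971], P' = [8632745/1173971 -2695975/1173971 7272/1173971; -2695975/1173971 13971095/1173971 13097670/1173971; 7272/1173971 13097670/1173971 13587690/1173971]
step 2: x' = [-3702262697/1353144867, 502165152/451048289, -45047856/451048289], P' = [10137362005/1353144867 -32870094/451048289 1027151183/451048289; -32870094/451048289 3551086094/451048289 3490971132/451048289; 1027151183/451048289 3490971132/451048289 3961849389/451048289]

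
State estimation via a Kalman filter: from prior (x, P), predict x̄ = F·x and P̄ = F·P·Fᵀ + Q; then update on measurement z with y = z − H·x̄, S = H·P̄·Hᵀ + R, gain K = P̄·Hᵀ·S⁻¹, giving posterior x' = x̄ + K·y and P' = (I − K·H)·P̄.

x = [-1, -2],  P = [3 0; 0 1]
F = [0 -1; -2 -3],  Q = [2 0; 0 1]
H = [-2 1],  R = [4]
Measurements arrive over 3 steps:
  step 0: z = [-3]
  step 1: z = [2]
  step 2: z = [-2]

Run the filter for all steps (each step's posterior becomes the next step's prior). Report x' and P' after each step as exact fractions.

step 0: x' = [73/26, 48/13], P' = [69/26 63/13; 63/13 158/13]
step 1: x' = [-8/239, 266/239], P' = [6008/717 12944/717; 12944/717 30404/717]
step 2: x' = [-6650/4279, -65270/12837], P' = [127726/12837 279196/12837; 279196/12837 1967860/38511]

step 0: x̄ = F·x = [2, 8]
step 0: P̄ = F·P·Fᵀ + Q = [3 3; 3 22]
step 0: y = z − H·x̄ = [-7]
step 0: S = H·P̄·Hᵀ + R = [26]
step 0: K = P̄·Hᵀ·S⁻¹ = [-3/26; 8/13]
step 0: x' = x̄ + K·y = [73/26, 48/13]
step 0: P' = (I − K·H)·P̄ = [69/26 63/13; 63/13 158/13]
step 1: x̄ = F·x = [-48/13, -217/13]
step 1: P̄ = F·P·Fᵀ + Q = [184/13 600/13; 600/13 2329/13]
step 1: y = z − H·x̄ = [147/13]
step 1: S = H·P̄·Hᵀ + R = [717/13]
step 1: K = P̄·Hᵀ·S⁻¹ = [232/717; 1129/717]
step 1: x' = x̄ + K·y = [-8/239, 266/239]
step 1: P' = (I − K·H)·P̄ = [6008/717 12944/717; 12944/717 30404/717]
step 2: x̄ = F·x = [-266/239, -782/239]
step 2: P̄ = F·P·Fᵀ + Q = [31838/717 117100/717; 117100/717 453713/717]
step 2: y = z − H·x̄ = [-228/239]
step 2: S = H·P̄·Hᵀ + R = [38511/239]
step 2: K = P̄·Hᵀ·S⁻¹ = [5936/12837; 73171/38511]
step 2: x' = x̄ + K·y = [-6650/4279, -65270/12837]
step 2: P' = (I − K·H)·P̄ = [127726/12837 279196/12837; 279196/12837 1967860/38511]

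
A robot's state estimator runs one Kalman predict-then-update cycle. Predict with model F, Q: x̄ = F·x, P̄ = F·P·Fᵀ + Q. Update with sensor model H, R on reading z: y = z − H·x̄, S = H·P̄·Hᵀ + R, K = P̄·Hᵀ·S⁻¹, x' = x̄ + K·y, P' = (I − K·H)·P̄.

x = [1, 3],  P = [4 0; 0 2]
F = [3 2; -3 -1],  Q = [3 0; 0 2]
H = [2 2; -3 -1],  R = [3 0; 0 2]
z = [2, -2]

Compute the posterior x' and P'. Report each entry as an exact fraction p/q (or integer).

x' = [2950/5211, 2414/5211]
P' = [3362/5211 -5000/5211; -5000/5211 10040/5211]

x̄ = F·x = [9, -6]
P̄ = F·P·Fᵀ + Q = [47 -40; -40 40]
y = z − H·x̄ = [-4, 19]
S = H·P̄·Hᵀ + R = [31 -42; -42 225]
K = P̄·Hᵀ·S⁻¹ = [-364/1737 -2543/5211; 1120/1737 2480/5211]
x' = x̄ + K·y = [2950/5211, 2414/5211]
P' = (I − K·H)·P̄ = [3362/5211 -5000/5211; -5000/5211 10040/5211]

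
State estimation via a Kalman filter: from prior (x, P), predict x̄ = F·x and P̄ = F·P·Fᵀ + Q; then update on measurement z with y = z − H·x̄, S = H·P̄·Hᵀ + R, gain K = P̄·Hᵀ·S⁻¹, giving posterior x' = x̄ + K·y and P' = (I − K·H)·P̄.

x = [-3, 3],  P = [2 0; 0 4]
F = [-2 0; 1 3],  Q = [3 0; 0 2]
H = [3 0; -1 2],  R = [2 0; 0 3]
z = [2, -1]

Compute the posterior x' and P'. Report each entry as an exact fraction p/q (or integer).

x' = [680/839, 918/15941]
P' = [182/839 88/839; 88/839 12536/15941]

x̄ = F·x = [6, 6]
P̄ = F·P·Fᵀ + Q = [11 -4; -4 40]
y = z − H·x̄ = [-16, -7]
S = H·P̄·Hᵀ + R = [101 -57; -57 190]
K = P̄·Hᵀ·S⁻¹ = [273/839 -2/839; 132/839 7800/15941]
x' = x̄ + K·y = [680/839, 918/15941]
P' = (I − K·H)·P̄ = [182/839 88/839; 88/839 12536/15941]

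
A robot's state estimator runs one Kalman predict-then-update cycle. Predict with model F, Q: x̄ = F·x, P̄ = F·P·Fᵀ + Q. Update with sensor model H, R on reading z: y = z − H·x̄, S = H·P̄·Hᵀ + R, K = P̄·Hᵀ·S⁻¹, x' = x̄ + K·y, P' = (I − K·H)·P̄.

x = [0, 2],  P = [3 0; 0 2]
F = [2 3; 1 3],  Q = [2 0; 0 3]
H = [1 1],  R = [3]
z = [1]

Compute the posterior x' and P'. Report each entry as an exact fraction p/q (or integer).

x̄ = F·x = [6, 6]
P̄ = F·P·Fᵀ + Q = [32 24; 24 24]
y = z − H·x̄ = [-11]
S = H·P̄·Hᵀ + R = [107]
K = P̄·Hᵀ·S⁻¹ = [56/107; 48/107]
x' = x̄ + K·y = [26/107, 114/107]
P' = (I − K·H)·P̄ = [288/107 -120/107; -120/107 264/107]

x' = [26/107, 114/107]
P' = [288/107 -120/107; -120/107 264/107]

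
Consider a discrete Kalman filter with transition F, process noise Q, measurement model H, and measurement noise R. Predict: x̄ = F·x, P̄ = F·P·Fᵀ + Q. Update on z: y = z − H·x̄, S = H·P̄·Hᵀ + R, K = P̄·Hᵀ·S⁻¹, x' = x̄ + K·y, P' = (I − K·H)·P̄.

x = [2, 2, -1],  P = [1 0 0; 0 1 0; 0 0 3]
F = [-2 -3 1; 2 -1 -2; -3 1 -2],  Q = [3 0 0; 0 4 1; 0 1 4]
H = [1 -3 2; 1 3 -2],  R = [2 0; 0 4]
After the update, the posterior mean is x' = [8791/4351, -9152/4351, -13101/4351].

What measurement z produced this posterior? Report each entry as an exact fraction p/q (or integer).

x̄ = F·x = [-11, 4, -2]
P̄ = F·P·Fᵀ + Q = [19 -7 -3; -7 21 6; -3 6 26]
S = H·P̄·Hᵀ + R = [272 -202; -202 214]
K = P̄·Hᵀ·S⁻¹ = [2021/4351 1989/4351; -881/4351 63/4351; -210/4351 -1901/8702]
x' − x̄ = [56652/4351, -26556/4351, -4399/4351] = K·y
y = (KᵀK)⁻¹·Kᵀ·(x' − x̄) = [30, -2]
z = y + H·x̄ = [30, -2] + [-27, 5] = [3, 3]

z = [3, 3]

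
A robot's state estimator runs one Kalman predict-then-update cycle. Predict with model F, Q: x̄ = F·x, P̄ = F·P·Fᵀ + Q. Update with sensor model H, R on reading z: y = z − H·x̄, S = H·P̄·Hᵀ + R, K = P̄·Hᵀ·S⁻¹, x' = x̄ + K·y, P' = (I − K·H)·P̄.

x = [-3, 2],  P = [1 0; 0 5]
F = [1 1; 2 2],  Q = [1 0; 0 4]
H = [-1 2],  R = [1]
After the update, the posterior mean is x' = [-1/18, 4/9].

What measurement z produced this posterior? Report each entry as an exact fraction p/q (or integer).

z = [1]

x̄ = F·x = [-1, -2]
P̄ = F·P·Fᵀ + Q = [7 12; 12 28]
S = H·P̄·Hᵀ + R = [72]
K = P̄·Hᵀ·S⁻¹ = [17/72; 11/18]
x' − x̄ = [17/18, 22/9] = K·y
y = (KᵀK)⁻¹·Kᵀ·(x' − x̄) = [4]
z = y + H·x̄ = [4] + [-3] = [1]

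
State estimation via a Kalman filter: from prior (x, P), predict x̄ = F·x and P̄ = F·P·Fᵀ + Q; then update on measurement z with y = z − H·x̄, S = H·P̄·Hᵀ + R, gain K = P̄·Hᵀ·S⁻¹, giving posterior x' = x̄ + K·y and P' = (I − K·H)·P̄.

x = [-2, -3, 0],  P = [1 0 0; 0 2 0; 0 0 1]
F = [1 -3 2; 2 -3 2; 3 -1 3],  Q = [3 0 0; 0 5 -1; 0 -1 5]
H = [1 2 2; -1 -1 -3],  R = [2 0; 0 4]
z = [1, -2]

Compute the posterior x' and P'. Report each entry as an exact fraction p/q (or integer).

x' = [53335/14703, -569/14703, -14008/14703]
P' = [78422/14703 -6784/14703 -27218/14703; -6784/14703 23249/14703 -11963/14703; -27218/14703 -11963/14703 21899/14703]

x̄ = F·x = [7, 5, -3]
P̄ = F·P·Fᵀ + Q = [26 24 15; 24 31 17; 15 17 25]
y = z − H·x̄ = [-10, 1]
S = H·P̄·Hᵀ + R = [544 -521; -521 526]
K = P̄·Hᵀ·S⁻¹ = [5209/14703 2504/14703; 7894/14703 4856/14703; -3673/14703 -6629/14703]
x' = x̄ + K·y = [53335/14703, -569/14703, -14008/14703]
P' = (I − K·H)·P̄ = [78422/14703 -6784/14703 -27218/14703; -6784/14703 23249/14703 -11963/14703; -27218/14703 -11963/14703 21899/14703]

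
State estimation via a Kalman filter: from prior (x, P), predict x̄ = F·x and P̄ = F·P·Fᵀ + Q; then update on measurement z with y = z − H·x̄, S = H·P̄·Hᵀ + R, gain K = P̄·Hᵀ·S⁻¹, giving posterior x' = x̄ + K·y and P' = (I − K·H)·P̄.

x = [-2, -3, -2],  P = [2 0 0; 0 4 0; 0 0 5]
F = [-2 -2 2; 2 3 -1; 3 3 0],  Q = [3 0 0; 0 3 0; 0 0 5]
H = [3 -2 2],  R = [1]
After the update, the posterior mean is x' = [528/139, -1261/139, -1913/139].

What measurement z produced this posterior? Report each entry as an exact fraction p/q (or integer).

x̄ = F·x = [6, -11, -15]
P̄ = F·P·Fᵀ + Q = [47 -42 -36; -42 52 48; -36 48 59]
S = H·P̄·Hᵀ + R = [556]
K = P̄·Hᵀ·S⁻¹ = [153/556; -67/278; -43/278]
x' − x̄ = [-306/139, 268/139, 172/139] = K·y
y = (KᵀK)⁻¹·Kᵀ·(x' − x̄) = [-8]
z = y + H·x̄ = [-8] + [10] = [2]

z = [2]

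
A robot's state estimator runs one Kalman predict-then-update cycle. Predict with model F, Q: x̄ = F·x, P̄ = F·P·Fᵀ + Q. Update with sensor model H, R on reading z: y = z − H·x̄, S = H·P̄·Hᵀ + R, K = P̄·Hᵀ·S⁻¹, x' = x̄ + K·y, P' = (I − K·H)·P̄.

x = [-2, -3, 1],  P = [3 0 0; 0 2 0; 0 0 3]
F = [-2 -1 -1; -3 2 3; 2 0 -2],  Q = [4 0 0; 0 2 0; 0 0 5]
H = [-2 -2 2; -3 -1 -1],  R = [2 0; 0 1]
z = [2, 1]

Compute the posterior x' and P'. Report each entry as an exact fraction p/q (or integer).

x̄ = F·x = [6, 3, -6]
P̄ = F·P·Fᵀ + Q = [21 5 -6; 5 64 -36; -6 -36 29]
y = z − H·x̄ = [32, 16]
S = H·P̄·Hᵀ + R = [834 260; 260 205]
K = P̄·Hᵀ·S⁻¹ = [300/10337 -17534/51685; -3187/10337 9369/51685; 2261/10337 -1607/10337]
x' = x̄ + K·y = [77566/51685, -204961/51685, -15382/10337]
P' = (I − K·H)·P̄ = [94277/51685 -180537/51685 -16952/10337; -180537/51685 364357/51685 33577/10337; -16952/10337 33577/10337 18886/10337]

x' = [77566/51685, -204961/51685, -15382/10337]
P' = [94277/51685 -180537/51685 -16952/10337; -180537/51685 364357/51685 33577/10337; -16952/10337 33577/10337 18886/10337]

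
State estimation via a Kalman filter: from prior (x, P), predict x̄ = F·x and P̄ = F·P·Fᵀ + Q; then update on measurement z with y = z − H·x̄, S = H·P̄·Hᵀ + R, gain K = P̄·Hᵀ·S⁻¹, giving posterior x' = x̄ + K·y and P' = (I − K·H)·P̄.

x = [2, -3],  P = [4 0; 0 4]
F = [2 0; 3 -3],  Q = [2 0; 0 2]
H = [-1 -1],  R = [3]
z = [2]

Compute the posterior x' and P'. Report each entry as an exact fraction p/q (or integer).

x̄ = F·x = [4, 15]
P̄ = F·P·Fᵀ + Q = [18 24; 24 74]
y = z − H·x̄ = [21]
S = H·P̄·Hᵀ + R = [143]
K = P̄·Hᵀ·S⁻¹ = [-42/143; -98/143]
x' = x̄ + K·y = [-310/143, 87/143]
P' = (I − K·H)·P̄ = [810/143 -684/143; -684/143 978/143]

x' = [-310/143, 87/143]
P' = [810/143 -684/143; -684/143 978/143]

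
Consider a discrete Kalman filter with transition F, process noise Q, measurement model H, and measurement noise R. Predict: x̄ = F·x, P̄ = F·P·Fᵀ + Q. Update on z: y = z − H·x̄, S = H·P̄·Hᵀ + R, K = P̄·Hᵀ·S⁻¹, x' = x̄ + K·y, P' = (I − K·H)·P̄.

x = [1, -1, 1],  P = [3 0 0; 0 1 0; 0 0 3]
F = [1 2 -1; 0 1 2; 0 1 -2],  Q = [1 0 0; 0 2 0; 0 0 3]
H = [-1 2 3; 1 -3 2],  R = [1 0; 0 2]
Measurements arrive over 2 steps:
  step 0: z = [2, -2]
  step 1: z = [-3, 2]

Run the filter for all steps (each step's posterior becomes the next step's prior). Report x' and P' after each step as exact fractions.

step 0: x̄ = F·x = [-2, 1, -3]
step 0: P̄ = F·P·Fᵀ + Q = [11 -4 8; -4 15 -11; 8 -11 16]
step 0: y = z − H·x̄ = [7, 9]
step 0: S = H·P̄·Hᵀ + R = [52 38; 38 400]
step 0: K = P̄·Hᵀ·S⁻¹ = [259/9678 919/9678; 1549/9678 -1865/9678; 2213/9678 778/4839]
step 0: x' = x̄ + K·y = [-4636/4839, 1868/4839, 461/9678]
step 0: P' = (I − K·H)·P̄ = [34661/4839 13139/4839 5675/9678; 13139/4839 5603/4839 1805/9678; 5675/9678 1805/9678 713/4839]
step 1: x̄ = F·x = [-2261/9678, 2329/4839, 469/1613]
step 1: P̄ = F·P·Fᵀ + Q = [105896/4839 62603/9678 10389/3226; 62603/9678 21743/4839 917/1613; 10389/3226 917/1613 6454/1613]
step 1: y = z − H·x̄ = [-16351/3226, 29963/9678]
step 1: S = H·P̄·Hᵀ + R = [62090/1613 12718/1613; 12718/1613 230222/4839]
step 1: K = P̄·Hᵀ·S⁻¹ = [-43949/2140304 408515/2140304; 299117/2140304 -313835/2140304; 960377/4280608 697149/4280608]
step 1: x' = x̄ + K·y = [987491/2140304, -1457583/2140304, -1464669/4280608]
step 1: P' = (I − K·H)·P̄ = [2701626/133769 4107521/535076 3440633/2140304; 4107521/535076 406883/133769 1236315/2140304; 3440633/2140304 1236315/2140304 965461/4280608]

step 0: x' = [-4636/4839, 1868/4839, 461/9678], P' = [34661/4839 13139/4839 5675/9678; 13139/4839 5603/4839 1805/9678; 5675/9678 1805/9678 713/4839]
step 1: x' = [987491/2140304, -1457583/2140304, -1464669/4280608], P' = [2701626/133769 4107521/535076 3440633/2140304; 4107521/535076 406883/133769 1236315/2140304; 3440633/2140304 1236315/2140304 965461/4280608]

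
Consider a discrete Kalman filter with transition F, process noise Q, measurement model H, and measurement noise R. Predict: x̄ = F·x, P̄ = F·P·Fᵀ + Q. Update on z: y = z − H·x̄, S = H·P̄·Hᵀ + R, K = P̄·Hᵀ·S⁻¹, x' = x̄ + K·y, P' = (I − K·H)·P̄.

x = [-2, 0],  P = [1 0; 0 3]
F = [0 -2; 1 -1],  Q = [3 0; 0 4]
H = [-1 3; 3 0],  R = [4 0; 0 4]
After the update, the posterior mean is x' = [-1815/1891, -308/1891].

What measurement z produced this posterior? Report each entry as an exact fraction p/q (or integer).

z = [1, -3]

x̄ = F·x = [0, -2]
P̄ = F·P·Fᵀ + Q = [15 6; 6 8]
S = H·P̄·Hᵀ + R = [55 9; 9 139]
K = P̄·Hᵀ·S⁻¹ = [3/1891 612/1891; 585/1891 207/1891]
x' − x̄ = [-1815/1891, 3474/1891] = K·y
y = (KᵀK)⁻¹·Kᵀ·(x' − x̄) = [7, -3]
z = y + H·x̄ = [7, -3] + [-6, 0] = [1, -3]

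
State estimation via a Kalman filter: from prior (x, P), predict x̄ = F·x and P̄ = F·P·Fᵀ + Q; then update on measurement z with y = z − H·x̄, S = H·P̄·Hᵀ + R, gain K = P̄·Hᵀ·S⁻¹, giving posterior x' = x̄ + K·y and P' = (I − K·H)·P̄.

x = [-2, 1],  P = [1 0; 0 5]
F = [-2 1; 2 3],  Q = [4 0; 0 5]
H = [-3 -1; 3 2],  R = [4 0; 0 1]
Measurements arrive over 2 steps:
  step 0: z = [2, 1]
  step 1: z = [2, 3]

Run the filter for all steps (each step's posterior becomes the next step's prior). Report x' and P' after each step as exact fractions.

step 0: x' = [-969/3665, 2713/3665], P' = [9929/7330 -15643/7330; -15643/7330 26361/7330]
step 1: x' = [-24127807/26443107, 70727623/26443107], P' = [22656685/26443107 -34572823/26443107; -34572823/26443107 58804561/26443107]

step 0: x̄ = F·x = [5, -1]
step 0: P̄ = F·P·Fᵀ + Q = [13 11; 11 54]
step 0: y = z − H·x̄ = [16, -12]
step 0: S = H·P̄·Hᵀ + R = [241 -324; -324 466]
step 0: K = P̄·Hᵀ·S⁻¹ = [-1768/3665 -1499/7330; 2571/3665 5793/7330]
step 0: x' = x̄ + K·y = [-969/3665, 2713/3665]
step 0: P' = (I − K·H)·P̄ = [9929/7330 -15643/7330; -15643/7330 26361/7330]
step 1: x̄ = F·x = [4651/3665, 6201/3665]
step 1: P̄ = F·P·Fᵀ + Q = [157969/7330 101939/7330; 101939/7330 125899/7330]
step 1: y = z − H·x̄ = [27484/3665, -3072/733]
step 1: S = H·P̄·Hᵀ + R = [1094287/3665 -259097/733; -259097/733 631183/1466]
step 1: K = P̄·Hᵀ·S⁻¹ = [-8349308/26443107 -1175591/26443107; 11228477/26443107 13890653/26443107]
step 1: x' = x̄ + K·y = [-24127807/26443107, 70727623/26443107]
step 1: P' = (I − K·H)·P̄ = [22656685/26443107 -34572823/26443107; -34572823/26443107 58804561/26443107]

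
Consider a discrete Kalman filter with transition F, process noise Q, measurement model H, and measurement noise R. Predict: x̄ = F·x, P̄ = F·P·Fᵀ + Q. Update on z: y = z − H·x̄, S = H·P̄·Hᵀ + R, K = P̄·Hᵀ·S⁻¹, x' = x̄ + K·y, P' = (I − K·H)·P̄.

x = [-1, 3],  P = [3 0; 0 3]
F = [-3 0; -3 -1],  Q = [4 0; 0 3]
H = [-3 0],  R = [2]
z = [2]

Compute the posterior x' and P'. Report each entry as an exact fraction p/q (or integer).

x̄ = F·x = [3, 0]
P̄ = F·P·Fᵀ + Q = [31 27; 27 33]
y = z − H·x̄ = [11]
S = H·P̄·Hᵀ + R = [281]
K = P̄·Hᵀ·S⁻¹ = [-93/281; -81/281]
x' = x̄ + K·y = [-180/281, -891/281]
P' = (I − K·H)·P̄ = [62/281 54/281; 54/281 2712/281]

x' = [-180/281, -891/281]
P' = [62/281 54/281; 54/281 2712/281]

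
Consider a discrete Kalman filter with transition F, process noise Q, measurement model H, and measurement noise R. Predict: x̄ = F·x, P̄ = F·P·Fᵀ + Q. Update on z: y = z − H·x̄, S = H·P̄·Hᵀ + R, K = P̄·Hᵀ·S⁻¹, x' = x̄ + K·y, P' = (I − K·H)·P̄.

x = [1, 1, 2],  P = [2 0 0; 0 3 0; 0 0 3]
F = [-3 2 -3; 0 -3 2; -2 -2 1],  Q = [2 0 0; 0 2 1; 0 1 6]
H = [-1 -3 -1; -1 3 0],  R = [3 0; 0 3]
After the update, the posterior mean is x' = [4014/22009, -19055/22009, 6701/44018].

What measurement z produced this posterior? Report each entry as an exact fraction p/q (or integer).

x̄ = F·x = [-7, 1, -2]
P̄ = F·P·Fᵀ + Q = [59 -36 -9; -36 41 25; -9 25 29]
S = H·P̄·Hᵀ + R = [376 -394; -394 647]
K = P̄·Hᵀ·S⁻¹ = [-7068/22009 -9985/22009; -4909/44018 3914/22009; -28369/88036 -2923/44018]
x' − x̄ = [158077/22009, -41064/22009, 94737/44018] = K·y
y = (KᵀK)⁻¹·Kᵀ·(x' − x̄) = [-4, -13]
z = y + H·x̄ = [-4, -13] + [6, 10] = [2, -3]

z = [2, -3]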